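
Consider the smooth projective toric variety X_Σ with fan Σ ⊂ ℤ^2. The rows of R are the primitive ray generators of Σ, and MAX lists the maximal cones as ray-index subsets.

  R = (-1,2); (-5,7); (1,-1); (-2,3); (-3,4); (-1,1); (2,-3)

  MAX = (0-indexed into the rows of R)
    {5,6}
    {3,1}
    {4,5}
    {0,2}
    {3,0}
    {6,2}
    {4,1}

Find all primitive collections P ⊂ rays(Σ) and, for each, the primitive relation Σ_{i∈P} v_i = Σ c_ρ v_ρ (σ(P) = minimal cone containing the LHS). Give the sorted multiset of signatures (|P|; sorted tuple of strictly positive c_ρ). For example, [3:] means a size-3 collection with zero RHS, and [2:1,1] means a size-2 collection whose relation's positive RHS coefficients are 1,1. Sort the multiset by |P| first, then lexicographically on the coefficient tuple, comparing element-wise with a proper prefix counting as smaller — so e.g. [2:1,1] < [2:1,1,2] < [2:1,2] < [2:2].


14 minimal non-faces of Δ(Σ) (on 7 rays):

  P = {2,5}:  v_{2} + v_{5} = 0 ; sig = [2:]
  P = {3,6}:  v_{3} + v_{6} = 0 ; sig = [2:]
  P = {0,5}:  v_{0} + v_{5} = v_{3} ; sig = [2:1]
  P = {0,6}:  v_{0} + v_{6} = v_{2} ; sig = [2:1]
  P = {1,6}:  v_{1} + v_{6} = v_{4} ; sig = [2:1]
  P = {2,3}:  v_{2} + v_{3} = v_{0} ; sig = [2:1]
  P = {2,4}:  v_{2} + v_{4} = v_{3} ; sig = [2:1]
  P = {3,4}:  v_{3} + v_{4} = v_{1} ; sig = [2:1]
  P = {3,5}:  v_{3} + v_{5} = v_{4} ; sig = [2:1]
  P = {4,6}:  v_{4} + v_{6} = v_{5} ; sig = [2:1]
  P = {0,4}:  v_{0} + v_{4} = 2·v_{3} ; sig = [2:2]
  P = {1,2}:  v_{1} + v_{2} = 2·v_{3} ; sig = [2:2]
  P = {1,5}:  v_{1} + v_{5} = 2·v_{4} ; sig = [2:2]
  P = {0,1}:  v_{0} + v_{1} = 3·v_{3} ; sig = [2:3]

so the primitive-relation signature multiset is
[[2:], [2:], [2:1], [2:1], [2:1], [2:1], [2:1], [2:1], [2:1], [2:1], [2:2], [2:2], [2:2], [2:3]]


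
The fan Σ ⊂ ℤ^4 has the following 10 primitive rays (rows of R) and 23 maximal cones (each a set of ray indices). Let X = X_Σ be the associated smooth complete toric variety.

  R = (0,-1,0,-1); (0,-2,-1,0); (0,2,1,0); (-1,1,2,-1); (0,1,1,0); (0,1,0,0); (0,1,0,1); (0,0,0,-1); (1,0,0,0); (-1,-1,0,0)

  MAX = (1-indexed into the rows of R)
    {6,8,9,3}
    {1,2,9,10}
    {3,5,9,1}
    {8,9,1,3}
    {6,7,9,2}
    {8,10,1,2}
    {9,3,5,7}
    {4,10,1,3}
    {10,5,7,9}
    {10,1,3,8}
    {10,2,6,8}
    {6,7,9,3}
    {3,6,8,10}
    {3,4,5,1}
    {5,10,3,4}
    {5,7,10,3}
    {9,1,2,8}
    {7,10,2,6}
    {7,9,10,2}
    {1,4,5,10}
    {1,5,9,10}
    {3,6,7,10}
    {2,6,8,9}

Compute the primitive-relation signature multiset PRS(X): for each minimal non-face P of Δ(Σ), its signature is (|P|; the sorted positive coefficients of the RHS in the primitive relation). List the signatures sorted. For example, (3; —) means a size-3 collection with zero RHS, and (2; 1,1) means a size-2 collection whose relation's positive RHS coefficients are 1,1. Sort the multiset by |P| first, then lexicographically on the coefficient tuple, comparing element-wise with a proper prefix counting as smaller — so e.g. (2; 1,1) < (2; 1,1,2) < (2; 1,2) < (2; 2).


Primitive collections (16):

  P = {1,7}:  v_{1} + v_{7} = 0  ⇒ sig = (2; —)
  P = {2,3}:  v_{2} + v_{3} = 0  ⇒ sig = (2; —)
  P = {1,6}:  v_{1} + v_{6} = v_{8}  ⇒ sig = (2; 1)
  P = {5,6}:  v_{5} + v_{6} = v_{3}  ⇒ sig = (2; 1)
  P = {7,8}:  v_{7} + v_{8} = v_{6}  ⇒ sig = (2; 1)
  P = {2,5}:  v_{2} + v_{5} = v_{9} + v_{10}  ⇒ sig = (2; 1,1)
  P = {5,8}:  v_{5} + v_{8} = v_{1} + v_{3}  ⇒ sig = (2; 1,1)
  P = {2,4}:  v_{2} + v_{4} = v_{1} + v_{5} + v_{10}  ⇒ sig = (2; 1,1,1)
  P = {4,7}:  v_{4} + v_{7} = v_{3} + v_{5} + v_{10}  ⇒ sig = (2; 1,1,1)
  P = {4,6}:  v_{4} + v_{6} = v_{1} + 2·v_{3} + v_{10}  ⇒ sig = (2; 1,1,2)
  P = {4,9}:  v_{4} + v_{9} = v_{1} + 2·v_{5}  ⇒ sig = (2; 1,2)
  P = {4,8}:  v_{4} + v_{8} = 2·v_{1} + 2·v_{3} + v_{10}  ⇒ sig = (2; 1,2,2)
  P = {6,9,10}:  v_{6} + v_{9} + v_{10} = 0  ⇒ sig = (3; —)
  P = {3,9,10}:  v_{3} + v_{9} + v_{10} = v_{5}  ⇒ sig = (3; 1)
  P = {8,9,10}:  v_{8} + v_{9} + v_{10} = v_{1}  ⇒ sig = (3; 1)
  P = {1,3,5,10}:  v_{1} + v_{3} + v_{5} + v_{10} = v_{4}  ⇒ sig = (4; 1)

Signatures (|P|; sorted positive RHS coefficients), sorted:
{ (2; —) ×2,  (2; 1) ×3,  (2; 1,1) ×2,  (2; 1,1,1) ×2,  (2; 1,1,2),  (2; 1,2),  (2; 1,2,2),  (3; —),  (3; 1) ×2,  (4; 1) }


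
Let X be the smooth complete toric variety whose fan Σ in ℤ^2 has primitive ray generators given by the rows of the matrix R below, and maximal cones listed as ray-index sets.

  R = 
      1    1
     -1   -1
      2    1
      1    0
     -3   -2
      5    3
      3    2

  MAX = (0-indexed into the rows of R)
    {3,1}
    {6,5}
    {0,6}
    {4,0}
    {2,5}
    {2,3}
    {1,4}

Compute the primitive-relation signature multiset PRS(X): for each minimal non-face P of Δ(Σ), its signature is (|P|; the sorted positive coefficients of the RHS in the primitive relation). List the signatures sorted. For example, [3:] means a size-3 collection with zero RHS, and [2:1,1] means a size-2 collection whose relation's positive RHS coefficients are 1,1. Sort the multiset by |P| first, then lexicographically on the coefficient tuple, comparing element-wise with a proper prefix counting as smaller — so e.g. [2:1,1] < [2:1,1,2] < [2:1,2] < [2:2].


Σ has 14 primitive collections:

  P = {0,1}:  v_{0} + v_{1} = 0 — sig = [2:]
  P = {4,6}:  v_{4} + v_{6} = 0 — sig = [2:]
  P = {0,2}:  v_{0} + v_{2} = v_{6} — sig = [2:1]
  P = {0,3}:  v_{0} + v_{3} = v_{2} — sig = [2:1]
  P = {1,2}:  v_{1} + v_{2} = v_{3} — sig = [2:1]
  P = {1,6}:  v_{1} + v_{6} = v_{2} — sig = [2:1]
  P = {2,4}:  v_{2} + v_{4} = v_{1} — sig = [2:1]
  P = {2,6}:  v_{2} + v_{6} = v_{5} — sig = [2:1]
  P = {4,5}:  v_{4} + v_{5} = v_{2} — sig = [2:1]
  P = {0,5}:  v_{0} + v_{5} = 2·v_{6} — sig = [2:2]
  P = {1,5}:  v_{1} + v_{5} = 2·v_{2} — sig = [2:2]
  P = {3,4}:  v_{3} + v_{4} = 2·v_{1} — sig = [2:2]
  P = {3,6}:  v_{3} + v_{6} = 2·v_{2} — sig = [2:2]
  P = {3,5}:  v_{3} + v_{5} = 3·v_{2} — sig = [2:3]

Sorted signature multiset PRS(X):
{ [2:] ×2,  [2:1] ×7,  [2:2] ×4,  [2:3] }


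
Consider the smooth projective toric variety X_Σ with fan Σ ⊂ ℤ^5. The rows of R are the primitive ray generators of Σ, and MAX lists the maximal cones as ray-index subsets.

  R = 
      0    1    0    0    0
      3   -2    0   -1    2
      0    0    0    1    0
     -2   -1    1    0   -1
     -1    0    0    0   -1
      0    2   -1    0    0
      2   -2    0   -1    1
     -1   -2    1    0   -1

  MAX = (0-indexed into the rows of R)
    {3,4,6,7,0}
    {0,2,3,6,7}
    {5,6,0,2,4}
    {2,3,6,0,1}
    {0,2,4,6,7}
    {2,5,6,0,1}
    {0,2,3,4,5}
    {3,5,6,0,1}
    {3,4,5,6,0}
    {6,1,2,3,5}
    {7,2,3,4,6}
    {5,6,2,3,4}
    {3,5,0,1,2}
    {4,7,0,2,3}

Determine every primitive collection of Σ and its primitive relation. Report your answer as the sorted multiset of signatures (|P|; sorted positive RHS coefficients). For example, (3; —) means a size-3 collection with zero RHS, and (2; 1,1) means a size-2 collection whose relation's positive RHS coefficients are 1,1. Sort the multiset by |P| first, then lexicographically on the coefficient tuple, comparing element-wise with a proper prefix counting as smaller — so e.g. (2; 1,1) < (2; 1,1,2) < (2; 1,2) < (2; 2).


5 minimal non-faces of Δ(Σ) (on 8 rays):

  P={1,4}:  v_{1} + v_{4} = v_{6}  so sig = (2; 1)
  P={5,7}:  v_{5} + v_{7} = v_{4}  so sig = (2; 1)
  P={1,7}:  v_{1} + v_{7} = v_{0} + v_{2} + v_{3} + 2·v_{6}  so sig = (2; 1,1,1,2)
  P={0,2,3,5,6}:  v_{0} + v_{2} + v_{3} + v_{5} + v_{6} = 0  so sig = (5; —)
  P={0,2,3,4,6}:  v_{0} + v_{2} + v_{3} + v_{4} + v_{6} = v_{7}  so sig = (5; 1)

Signatures (|P|; sorted positive RHS coefficients), sorted:
[(2; 1), (2; 1), (2; 1,1,1,2), (5; —), (5; 1)]


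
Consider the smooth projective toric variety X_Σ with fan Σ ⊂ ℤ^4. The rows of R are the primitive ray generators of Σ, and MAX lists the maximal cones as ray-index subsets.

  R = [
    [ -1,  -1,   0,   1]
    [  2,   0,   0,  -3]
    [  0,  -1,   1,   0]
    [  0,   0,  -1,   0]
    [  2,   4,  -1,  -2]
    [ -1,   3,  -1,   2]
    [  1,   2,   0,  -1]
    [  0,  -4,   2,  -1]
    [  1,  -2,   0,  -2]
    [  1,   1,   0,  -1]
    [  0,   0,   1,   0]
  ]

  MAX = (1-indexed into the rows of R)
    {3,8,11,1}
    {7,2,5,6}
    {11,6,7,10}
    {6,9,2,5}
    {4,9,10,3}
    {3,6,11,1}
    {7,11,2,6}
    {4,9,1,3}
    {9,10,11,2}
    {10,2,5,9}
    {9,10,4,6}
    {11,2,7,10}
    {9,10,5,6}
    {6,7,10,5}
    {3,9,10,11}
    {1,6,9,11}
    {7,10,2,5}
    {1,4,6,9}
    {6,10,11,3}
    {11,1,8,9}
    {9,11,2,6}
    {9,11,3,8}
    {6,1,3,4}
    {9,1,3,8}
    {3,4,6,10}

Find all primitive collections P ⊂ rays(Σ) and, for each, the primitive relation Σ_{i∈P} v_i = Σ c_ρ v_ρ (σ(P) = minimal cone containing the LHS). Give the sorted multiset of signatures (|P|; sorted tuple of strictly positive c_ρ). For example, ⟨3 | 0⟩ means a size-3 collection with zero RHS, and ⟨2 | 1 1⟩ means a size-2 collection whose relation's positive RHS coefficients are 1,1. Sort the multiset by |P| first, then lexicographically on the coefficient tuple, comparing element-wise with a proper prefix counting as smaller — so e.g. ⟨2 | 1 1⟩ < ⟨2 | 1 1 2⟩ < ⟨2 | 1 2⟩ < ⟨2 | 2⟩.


Δ(Σ) — 11 vertices, 23 min non-faces:

  P = {1,10}:  v_{1} + v_{10} = 0  ⇒ sig = ⟨2 | 0⟩
  P = {4,11}:  v_{4} + v_{11} = 0  ⇒ sig = ⟨2 | 0⟩
  P = {7,9}:  v_{7} + v_{9} = v_{2}  ⇒ sig = ⟨2 | 1⟩
  P = {1,5}:  v_{1} + v_{5} = v_{2} + v_{6}  ⇒ sig = ⟨2 | 1 1⟩
  P = {3,5}:  v_{3} + v_{5} = v_{7} + v_{10}  ⇒ sig = ⟨2 | 1 1⟩
  P = {3,7}:  v_{3} + v_{7} = v_{10} + v_{11}  ⇒ sig = ⟨2 | 1 1⟩
  P = {5,8}:  v_{5} + v_{8} = v_{2} + v_{11}  ⇒ sig = ⟨2 | 1 1⟩
  P = {6,8}:  v_{6} + v_{8} = v_{1} + v_{11}  ⇒ sig = ⟨2 | 1 1⟩
  P = {1,7}:  v_{1} + v_{7} = v_{6} + v_{9} + v_{11}  ⇒ sig = ⟨2 | 1 1 1⟩
  P = {2,3}:  v_{2} + v_{3} = v_{9} + v_{10} + v_{11}  ⇒ sig = ⟨2 | 1 1 1⟩
  P = {4,7}:  v_{4} + v_{7} = v_{6} + v_{9} + v_{10}  ⇒ sig = ⟨2 | 1 1 1⟩
  P = {4,8}:  v_{4} + v_{8} = v_{1} + v_{3} + v_{9}  ⇒ sig = ⟨2 | 1 1 1⟩
  P = {8,10}:  v_{8} + v_{10} = v_{3} + v_{9} + v_{11}  ⇒ sig = ⟨2 | 1 1 1⟩
  P = {1,2}:  v_{1} + v_{2} = v_{6} + 2·v_{9} + v_{11}  ⇒ sig = ⟨2 | 1 1 2⟩
  P = {2,4}:  v_{2} + v_{4} = v_{6} + 2·v_{9} + v_{10}  ⇒ sig = ⟨2 | 1 1 2⟩
  P = {7,8}:  v_{7} + v_{8} = v_{9} + 2·v_{11}  ⇒ sig = ⟨2 | 1 2⟩
  P = {5,11}:  v_{5} + v_{11} = 2·v_{7}  ⇒ sig = ⟨2 | 2⟩
  P = {2,8}:  v_{2} + v_{8} = 2·v_{9} + 2·v_{11}  ⇒ sig = ⟨2 | 2 2⟩
  P = {4,5}:  v_{4} + v_{5} = 2·v_{6} + 2·v_{9} + 2·v_{10}  ⇒ sig = ⟨2 | 2 2 2⟩
  P = {3,6,9}:  v_{3} + v_{6} + v_{9} = 0  ⇒ sig = ⟨3 | 0⟩
  P = {2,6,10}:  v_{2} + v_{6} + v_{10} = v_{5}  ⇒ sig = ⟨3 | 1⟩
  P = {1,3,9,11}:  v_{1} + v_{3} + v_{9} + v_{11} = v_{8}  ⇒ sig = ⟨4 | 1⟩
  P = {6,9,10,11}:  v_{6} + v_{9} + v_{10} + v_{11} = v_{7}  ⇒ sig = ⟨4 | 1⟩

Signatures (|P|; sorted positive RHS coefficients), sorted:
[⟨2 | 0⟩, ⟨2 | 0⟩, ⟨2 | 1⟩, ⟨2 | 1 1⟩, ⟨2 | 1 1⟩, ⟨2 | 1 1⟩, ⟨2 | 1 1⟩, ⟨2 | 1 1⟩, ⟨2 | 1 1 1⟩, ⟨2 | 1 1 1⟩, ⟨2 | 1 1 1⟩, ⟨2 | 1 1 1⟩, ⟨2 | 1 1 1⟩, ⟨2 | 1 1 2⟩, ⟨2 | 1 1 2⟩, ⟨2 | 1 2⟩, ⟨2 | 2⟩, ⟨2 | 2 2⟩, ⟨2 | 2 2 2⟩, ⟨3 | 0⟩, ⟨3 | 1⟩, ⟨4 | 1⟩, ⟨4 | 1⟩]


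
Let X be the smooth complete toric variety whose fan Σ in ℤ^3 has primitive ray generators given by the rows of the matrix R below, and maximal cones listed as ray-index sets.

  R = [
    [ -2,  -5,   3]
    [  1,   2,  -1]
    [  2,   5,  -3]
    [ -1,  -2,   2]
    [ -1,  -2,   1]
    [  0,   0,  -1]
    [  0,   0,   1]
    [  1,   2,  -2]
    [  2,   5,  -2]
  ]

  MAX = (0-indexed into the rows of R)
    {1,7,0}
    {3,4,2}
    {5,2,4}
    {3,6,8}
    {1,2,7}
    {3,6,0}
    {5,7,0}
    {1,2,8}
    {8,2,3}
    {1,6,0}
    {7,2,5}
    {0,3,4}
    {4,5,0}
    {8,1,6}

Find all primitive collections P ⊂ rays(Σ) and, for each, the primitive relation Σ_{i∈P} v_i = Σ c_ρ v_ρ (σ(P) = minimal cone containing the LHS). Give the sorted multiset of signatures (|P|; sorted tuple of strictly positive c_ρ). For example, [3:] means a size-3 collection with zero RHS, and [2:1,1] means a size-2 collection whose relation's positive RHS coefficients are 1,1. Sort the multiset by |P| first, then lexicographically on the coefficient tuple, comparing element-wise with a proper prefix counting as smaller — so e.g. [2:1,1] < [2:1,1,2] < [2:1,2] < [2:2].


Minimal non-faces — 15 found among 9 rays, 14 max cones:

  P={0,2}:  v_{0} + v_{2} = 0  ⟹  sig = [2:]
  P={1,4}:  v_{1} + v_{4} = 0  ⟹  sig = [2:]
  P={3,7}:  v_{3} + v_{7} = 0  ⟹  sig = [2:]
  P={5,6}:  v_{5} + v_{6} = 0  ⟹  sig = [2:]
  P={0,8}:  v_{0} + v_{8} = v_{6}  ⟹  sig = [2:1]
  P={1,3}:  v_{1} + v_{3} = v_{6}  ⟹  sig = [2:1]
  P={1,5}:  v_{1} + v_{5} = v_{7}  ⟹  sig = [2:1]
  P={2,6}:  v_{2} + v_{6} = v_{8}  ⟹  sig = [2:1]
  P={3,5}:  v_{3} + v_{5} = v_{4}  ⟹  sig = [2:1]
  P={4,6}:  v_{4} + v_{6} = v_{3}  ⟹  sig = [2:1]
  P={4,7}:  v_{4} + v_{7} = v_{5}  ⟹  sig = [2:1]
  P={5,8}:  v_{5} + v_{8} = v_{2}  ⟹  sig = [2:1]
  P={6,7}:  v_{6} + v_{7} = v_{1}  ⟹  sig = [2:1]
  P={4,8}:  v_{4} + v_{8} = v_{2} + v_{3}  ⟹  sig = [2:1,1]
  P={7,8}:  v_{7} + v_{8} = v_{1} + v_{2}  ⟹  sig = [2:1,1]

Sorted signature multiset PRS(X):
    [2:]
    [2:]
    [2:]
    [2:]
    [2:1]
    [2:1]
    [2:1]
    [2:1]
    [2:1]
    [2:1]
    [2:1]
    [2:1]
    [2:1]
    [2:1,1]
    [2:1,1]


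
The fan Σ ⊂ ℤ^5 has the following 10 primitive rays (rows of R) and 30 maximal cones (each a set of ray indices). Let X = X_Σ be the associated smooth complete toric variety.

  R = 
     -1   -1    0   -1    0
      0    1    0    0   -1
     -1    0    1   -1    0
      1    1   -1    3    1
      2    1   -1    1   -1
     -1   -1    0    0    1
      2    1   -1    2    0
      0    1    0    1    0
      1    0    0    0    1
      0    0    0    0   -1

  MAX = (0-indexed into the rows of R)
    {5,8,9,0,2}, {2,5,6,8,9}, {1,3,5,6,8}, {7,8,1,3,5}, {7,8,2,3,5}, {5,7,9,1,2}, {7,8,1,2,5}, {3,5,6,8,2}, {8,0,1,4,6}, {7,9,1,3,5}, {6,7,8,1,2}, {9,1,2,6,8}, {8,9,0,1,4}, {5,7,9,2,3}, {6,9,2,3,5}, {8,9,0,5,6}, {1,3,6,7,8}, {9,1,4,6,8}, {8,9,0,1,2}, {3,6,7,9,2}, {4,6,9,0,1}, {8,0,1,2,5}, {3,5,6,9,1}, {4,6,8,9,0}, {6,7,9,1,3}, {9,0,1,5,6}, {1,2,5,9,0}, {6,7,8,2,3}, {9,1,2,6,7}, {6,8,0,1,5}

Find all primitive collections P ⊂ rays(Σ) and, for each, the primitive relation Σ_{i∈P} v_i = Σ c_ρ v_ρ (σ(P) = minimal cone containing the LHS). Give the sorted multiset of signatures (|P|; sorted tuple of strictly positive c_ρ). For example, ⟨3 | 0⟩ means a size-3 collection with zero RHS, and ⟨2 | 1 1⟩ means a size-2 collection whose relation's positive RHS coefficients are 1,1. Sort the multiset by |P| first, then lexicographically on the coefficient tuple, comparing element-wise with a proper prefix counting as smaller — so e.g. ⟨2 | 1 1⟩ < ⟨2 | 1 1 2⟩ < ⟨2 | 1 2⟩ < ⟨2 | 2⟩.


Σ has 14 primitive collections:

  • {0,7}:  v_{0} + v_{7} = v_{1} + v_{5} — sig = ⟨2 | 1 1⟩
  • {4,5}:  v_{4} + v_{5} = v_{0} + v_{6} — sig = ⟨2 | 1 1⟩
  • {4,7}:  v_{4} + v_{7} = v_{1} + v_{6} — sig = ⟨2 | 1 1⟩
  • {2,4}:  v_{2} + v_{4} = v_{1} + v_{8} + v_{9} — sig = ⟨2 | 1 1 1⟩
  • {0,3}:  v_{0} + v_{3} = v_{1} + 2·v_{5} + v_{6} — sig = ⟨2 | 1 1 2⟩
  • {3,4}:  v_{3} + v_{4} = v_{1} + v_{5} + 2·v_{6} — sig = ⟨2 | 1 1 2⟩
  • {0,2,6}:  v_{0} + v_{2} + v_{6} = 0 — sig = ⟨3 | 0⟩
  • {5,6,7}:  v_{5} + v_{6} + v_{7} = v_{3} — sig = ⟨3 | 1⟩
  • {7,8,9}:  v_{7} + v_{8} + v_{9} = v_{2} + v_{6} — sig = ⟨3 | 1 1⟩
  • {3,8,9}:  v_{3} + v_{8} + v_{9} = v_{2} + v_{5} + 2·v_{6} — sig = ⟨3 | 1 1 2⟩
  • {1,2,3}:  v_{1} + v_{2} + v_{3} = 2·v_{7} — sig = ⟨3 | 2⟩
  • {1,5,8,9}:  v_{1} + v_{5} + v_{8} + v_{9} = 0 — sig = ⟨4 | 0⟩
  • {1,2,5,6}:  v_{1} + v_{2} + v_{5} + v_{6} = v_{7} — sig = ⟨4 | 1⟩
  • {0,1,6,8,9}:  v_{0} + v_{1} + v_{6} + v_{8} + v_{9} = v_{4} — sig = ⟨5 | 1⟩

Signatures (|P|; sorted positive RHS coefficients), sorted:
    |P|=2: 6 collections, coeffs (1,1), (1,1), (1,1), (1,1,1), (1,1,2), (1,1,2)
    |P|=3: 5 collections, coeffs (), (1), (1,1), (1,1,2), (2)
    |P|=4: 2 collections, coeffs (), (1)
    |P|=5: 1 collection, coeffs (1)


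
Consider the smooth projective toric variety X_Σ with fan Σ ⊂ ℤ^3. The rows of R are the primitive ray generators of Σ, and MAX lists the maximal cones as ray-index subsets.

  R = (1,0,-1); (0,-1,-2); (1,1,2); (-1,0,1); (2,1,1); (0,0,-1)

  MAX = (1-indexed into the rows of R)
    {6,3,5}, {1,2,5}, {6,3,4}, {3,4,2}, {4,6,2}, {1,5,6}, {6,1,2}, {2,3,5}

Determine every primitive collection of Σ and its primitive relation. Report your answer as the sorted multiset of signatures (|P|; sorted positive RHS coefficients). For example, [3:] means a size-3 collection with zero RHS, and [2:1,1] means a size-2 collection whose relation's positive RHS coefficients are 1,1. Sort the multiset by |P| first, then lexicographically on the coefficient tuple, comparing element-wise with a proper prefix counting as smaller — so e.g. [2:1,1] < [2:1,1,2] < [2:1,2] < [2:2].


Σ has 5 primitive collections:

  • {1,4}:  v_{1} + v_{4} = 0  ⟹  sig = [2:]
  • {1,3}:  v_{1} + v_{3} = v_{5}  ⟹  sig = [2:1]
  • {4,5}:  v_{4} + v_{5} = v_{3}  ⟹  sig = [2:1]
  • {2,3,6}:  v_{2} + v_{3} + v_{6} = v_{1}  ⟹  sig = [3:1]
  • {2,5,6}:  v_{2} + v_{5} + v_{6} = 2·v_{1}  ⟹  sig = [3:2]

Sorted signature multiset PRS(X):
[[2:], [2:1], [2:1], [3:1], [3:2]]


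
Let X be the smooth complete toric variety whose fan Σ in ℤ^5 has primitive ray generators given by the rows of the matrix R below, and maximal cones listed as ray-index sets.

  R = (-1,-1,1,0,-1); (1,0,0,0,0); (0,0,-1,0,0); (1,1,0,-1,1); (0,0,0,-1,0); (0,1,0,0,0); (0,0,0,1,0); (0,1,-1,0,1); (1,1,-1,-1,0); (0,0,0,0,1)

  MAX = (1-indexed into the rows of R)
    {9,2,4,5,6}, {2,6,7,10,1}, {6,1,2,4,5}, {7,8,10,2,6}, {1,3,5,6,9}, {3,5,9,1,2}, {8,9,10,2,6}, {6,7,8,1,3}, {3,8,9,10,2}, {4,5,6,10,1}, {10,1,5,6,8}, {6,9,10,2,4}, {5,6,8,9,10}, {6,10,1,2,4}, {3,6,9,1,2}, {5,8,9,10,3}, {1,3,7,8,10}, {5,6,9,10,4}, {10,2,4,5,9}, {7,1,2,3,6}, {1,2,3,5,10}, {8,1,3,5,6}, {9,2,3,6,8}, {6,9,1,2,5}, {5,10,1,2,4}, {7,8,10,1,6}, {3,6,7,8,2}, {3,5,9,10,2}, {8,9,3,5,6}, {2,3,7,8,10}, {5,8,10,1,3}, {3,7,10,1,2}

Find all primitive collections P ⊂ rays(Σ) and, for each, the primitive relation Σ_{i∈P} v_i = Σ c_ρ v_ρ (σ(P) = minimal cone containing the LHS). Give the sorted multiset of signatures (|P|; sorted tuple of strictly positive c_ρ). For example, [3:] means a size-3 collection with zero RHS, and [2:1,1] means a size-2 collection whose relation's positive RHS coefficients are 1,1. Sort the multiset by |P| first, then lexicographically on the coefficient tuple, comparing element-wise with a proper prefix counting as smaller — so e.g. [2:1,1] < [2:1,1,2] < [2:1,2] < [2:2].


The 13 primitive collections of Σ (r=10, n=5):

  P={5,7}:  v_{5} + v_{7} = 0  ⟹  sig = [2:]
  P={3,4}:  v_{3} + v_{4} = v_{9} + v_{10}  ⟹  sig = [2:1,1]
  P={4,7}:  v_{4} + v_{7} = v_{2} + v_{6} + v_{10}  ⟹  sig = [2:1,1,1]
  P={7,9}:  v_{7} + v_{9} = v_{2} + v_{3} + v_{6}  ⟹  sig = [2:1,1,1]
  P={4,8}:  v_{4} + v_{8} = v_{6} + v_{9} + 2·v_{10}  ⟹  sig = [2:1,1,2]
  P={1,2,8}:  v_{1} + v_{2} + v_{8} = 0  ⟹  sig = [3:]
  P={1,9,10}:  v_{1} + v_{9} + v_{10} = v_{5}  ⟹  sig = [3:1]
  P={3,6,10}:  v_{3} + v_{6} + v_{10} = v_{8}  ⟹  sig = [3:1]
  P={2,5,8}:  v_{2} + v_{5} + v_{8} = v_{9} + v_{10}  ⟹  sig = [3:1,1]
  P={1,8,9}:  v_{1} + v_{8} + v_{9} = v_{3} + v_{5} + v_{6}  ⟹  sig = [3:1,1,1]
  P={1,4,9}:  v_{1} + v_{4} + v_{9} = v_{2} + 2·v_{5} + v_{6}  ⟹  sig = [3:1,1,2]
  P={2,3,5,6}:  v_{2} + v_{3} + v_{5} + v_{6} = v_{9}  ⟹  sig = [4:1]
  P={2,5,6,10}:  v_{2} + v_{5} + v_{6} + v_{10} = v_{4}  ⟹  sig = [4:1]

Sorted signature multiset PRS(X):
[[2:], [2:1,1], [2:1,1,1], [2:1,1,1], [2:1,1,2], [3:], [3:1], [3:1], [3:1,1], [3:1,1,1], [3:1,1,2], [4:1], [4:1]]


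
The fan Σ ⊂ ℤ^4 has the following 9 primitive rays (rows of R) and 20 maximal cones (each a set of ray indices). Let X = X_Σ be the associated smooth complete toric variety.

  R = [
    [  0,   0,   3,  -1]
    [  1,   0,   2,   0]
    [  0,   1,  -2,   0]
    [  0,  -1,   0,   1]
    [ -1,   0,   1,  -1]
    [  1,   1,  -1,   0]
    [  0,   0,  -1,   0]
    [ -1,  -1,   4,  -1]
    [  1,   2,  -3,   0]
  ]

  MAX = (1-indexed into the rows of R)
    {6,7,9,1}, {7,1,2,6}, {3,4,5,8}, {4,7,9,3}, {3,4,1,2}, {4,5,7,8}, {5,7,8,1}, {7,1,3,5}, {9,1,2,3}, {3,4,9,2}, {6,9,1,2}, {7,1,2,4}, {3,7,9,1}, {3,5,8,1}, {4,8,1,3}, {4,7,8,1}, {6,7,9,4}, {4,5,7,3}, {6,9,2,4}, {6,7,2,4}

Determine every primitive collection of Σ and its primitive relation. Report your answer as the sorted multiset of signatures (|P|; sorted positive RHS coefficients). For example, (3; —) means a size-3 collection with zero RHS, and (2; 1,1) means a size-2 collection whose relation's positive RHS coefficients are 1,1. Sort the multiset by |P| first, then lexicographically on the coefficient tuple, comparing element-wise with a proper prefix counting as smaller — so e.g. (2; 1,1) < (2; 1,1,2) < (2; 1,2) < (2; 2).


Minimal non-faces — 14 found among 9 rays, 20 max cones:

  {2,5}:  v_{2} + v_{5} = v_{1}  →  sig = (2; 1)
  {3,6}:  v_{3} + v_{6} = v_{9}  →  sig = (2; 1)
  {6,8}:  v_{6} + v_{8} = v_{1}  →  sig = (2; 1)
  {8,9}:  v_{8} + v_{9} = v_{1} + v_{3}  →  sig = (2; 1,1)
  {5,6}:  v_{5} + v_{6} = v_{1} + v_{3} + v_{7}  →  sig = (2; 1,1,1)
  {5,9}:  v_{5} + v_{9} = v_{1} + 2·v_{3} + v_{7}  →  sig = (2; 1,1,2)
  {2,8}:  v_{2} + v_{8} = 2·v_{1} + v_{4}  →  sig = (2; 1,2)
  {1,4,5}:  v_{1} + v_{4} + v_{5} = v_{8}  →  sig = (3; 1)
  {1,4,6}:  v_{1} + v_{4} + v_{6} = v_{2}  →  sig = (3; 1)
  {2,3,7}:  v_{2} + v_{3} + v_{7} = v_{6}  →  sig = (3; 1)
  {3,7,8}:  v_{3} + v_{7} + v_{8} = v_{5}  →  sig = (3; 1)
  {1,4,9}:  v_{1} + v_{4} + v_{9} = v_{2} + v_{3}  →  sig = (3; 1,1)
  {2,7,9}:  v_{2} + v_{7} + v_{9} = 2·v_{6}  →  sig = (3; 2)
  {1,3,4,7}:  v_{1} + v_{3} + v_{4} + v_{7} = 0  →  sig = (4; —)

Sorted signature multiset PRS(X):
    |P|=2: 7 collections, coeffs (1), (1), (1), (1,1), (1,1,1), (1,1,2), (1,2)
    |P|=3: 6 collections, coeffs (1), (1), (1), (1), (1,1), (2)
    |P|=4: 1 collection, coeffs ()


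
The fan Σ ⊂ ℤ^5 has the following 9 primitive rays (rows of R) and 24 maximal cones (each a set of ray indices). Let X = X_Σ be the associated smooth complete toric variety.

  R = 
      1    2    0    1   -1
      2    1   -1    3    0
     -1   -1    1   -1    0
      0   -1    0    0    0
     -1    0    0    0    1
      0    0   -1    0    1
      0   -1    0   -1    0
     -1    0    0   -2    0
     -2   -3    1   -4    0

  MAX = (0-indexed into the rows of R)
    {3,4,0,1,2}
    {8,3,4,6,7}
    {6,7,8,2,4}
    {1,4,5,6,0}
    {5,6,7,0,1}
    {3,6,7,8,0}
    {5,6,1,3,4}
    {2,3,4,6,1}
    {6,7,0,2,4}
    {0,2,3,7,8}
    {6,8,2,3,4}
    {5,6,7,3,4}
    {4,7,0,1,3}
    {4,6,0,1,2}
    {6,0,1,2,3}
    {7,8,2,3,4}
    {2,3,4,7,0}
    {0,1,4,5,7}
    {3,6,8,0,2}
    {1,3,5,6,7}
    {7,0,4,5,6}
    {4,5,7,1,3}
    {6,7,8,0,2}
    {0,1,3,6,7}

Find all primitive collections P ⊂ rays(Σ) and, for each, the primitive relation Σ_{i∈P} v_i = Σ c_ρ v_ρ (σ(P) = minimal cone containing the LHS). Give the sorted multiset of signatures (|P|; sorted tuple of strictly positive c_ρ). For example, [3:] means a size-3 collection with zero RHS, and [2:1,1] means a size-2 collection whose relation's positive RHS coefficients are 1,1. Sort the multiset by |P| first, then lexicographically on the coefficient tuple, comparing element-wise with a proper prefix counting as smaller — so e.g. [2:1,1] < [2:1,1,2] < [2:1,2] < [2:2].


Primitive collections (9):

  • {1,8}:  v_{1} + v_{8} = v_{3} + v_{6} ; sig = [2:1,1]
  • {2,5}:  v_{2} + v_{5} = v_{4} + v_{6} ; sig = [2:1,1]
  • {5,8}:  v_{5} + v_{8} = v_{3} + v_{4} + 2·v_{6} + v_{7} ; sig = [2:1,1,1,2]
  • {1,2,7}:  v_{1} + v_{2} + v_{7} = 0 ; sig = [3:]
  • {0,3,5}:  v_{0} + v_{3} + v_{5} = v_{1} + v_{7} ; sig = [3:1,1]
  • {0,4,8}:  v_{0} + v_{4} + v_{8} = v_{2} + v_{7} ; sig = [3:1,1]
  • {0,3,4,6}:  v_{0} + v_{3} + v_{4} + v_{6} = 0 ; sig = [4:]
  • {1,4,6,7}:  v_{1} + v_{4} + v_{6} + v_{7} = v_{5} ; sig = [4:1]
  • {2,3,6,7}:  v_{2} + v_{3} + v_{6} + v_{7} = v_{8} ; sig = [4:1]

Hence PRS(X_Σ) =
    |P|=2: 3 collections, coeffs (1,1), (1,1), (1,1,1,2)
    |P|=3: 3 collections, coeffs (), (1,1), (1,1)
    |P|=4: 3 collections, coeffs (), (1), (1)


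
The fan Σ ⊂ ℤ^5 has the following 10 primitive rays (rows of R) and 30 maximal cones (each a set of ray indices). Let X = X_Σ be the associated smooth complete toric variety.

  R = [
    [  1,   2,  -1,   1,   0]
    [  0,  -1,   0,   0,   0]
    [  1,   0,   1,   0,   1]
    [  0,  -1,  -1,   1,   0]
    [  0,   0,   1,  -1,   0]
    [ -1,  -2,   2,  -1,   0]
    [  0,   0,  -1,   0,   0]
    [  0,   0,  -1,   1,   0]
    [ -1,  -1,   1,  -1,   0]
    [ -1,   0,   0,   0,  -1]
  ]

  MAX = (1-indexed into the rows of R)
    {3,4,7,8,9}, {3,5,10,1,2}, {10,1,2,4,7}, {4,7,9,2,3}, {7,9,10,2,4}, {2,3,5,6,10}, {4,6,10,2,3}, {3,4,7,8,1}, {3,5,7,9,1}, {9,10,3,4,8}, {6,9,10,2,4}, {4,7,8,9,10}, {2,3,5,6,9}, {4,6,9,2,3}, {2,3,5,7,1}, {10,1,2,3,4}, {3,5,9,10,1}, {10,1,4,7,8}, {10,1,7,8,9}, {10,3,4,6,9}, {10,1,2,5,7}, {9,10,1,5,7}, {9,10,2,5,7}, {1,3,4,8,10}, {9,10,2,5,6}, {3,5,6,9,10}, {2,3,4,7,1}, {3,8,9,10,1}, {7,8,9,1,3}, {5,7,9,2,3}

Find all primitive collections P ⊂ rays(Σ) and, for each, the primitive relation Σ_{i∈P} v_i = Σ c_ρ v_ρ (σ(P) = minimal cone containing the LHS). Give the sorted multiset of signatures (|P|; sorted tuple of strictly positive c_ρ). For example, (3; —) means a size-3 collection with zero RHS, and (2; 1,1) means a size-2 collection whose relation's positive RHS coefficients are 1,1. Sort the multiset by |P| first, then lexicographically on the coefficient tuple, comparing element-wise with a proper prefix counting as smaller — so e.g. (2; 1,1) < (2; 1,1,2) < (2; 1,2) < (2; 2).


10 collections generate NE(X_Σ); each relation:

  {5,8}:  v_{5} + v_{8} = 0 — sig = (2; —)
  {2,8}:  v_{2} + v_{8} = v_{4} — sig = (2; 1)
  {4,5}:  v_{4} + v_{5} = v_{2} — sig = (2; 1)
  {1,6}:  v_{1} + v_{6} = v_{3} + v_{10} — sig = (2; 1,1)
  {6,7}:  v_{6} + v_{7} = v_{2} + v_{9} — sig = (2; 1,1)
  {6,8}:  v_{6} + v_{8} = v_{3} + v_{4} + v_{9} + v_{10} — sig = (2; 1,1,1,1)
  {1,2,9}:  v_{1} + v_{2} + v_{9} = 0 — sig = (3; —)
  {3,7,10}:  v_{3} + v_{7} + v_{10} = 0 — sig = (3; —)
  {1,4,9}:  v_{1} + v_{4} + v_{9} = v_{8} — sig = (3; 1)
  {2,3,9,10}:  v_{2} + v_{3} + v_{9} + v_{10} = v_{6} — sig = (4; 1)

Sorted signature multiset PRS(X):
    |P|=2: 6 collections, coeffs (), (1), (1), (1,1), (1,1), (1,1,1,1)
    |P|=3: 3 collections, coeffs (), (), (1)
    |P|=4: 1 collection, coeffs (1)


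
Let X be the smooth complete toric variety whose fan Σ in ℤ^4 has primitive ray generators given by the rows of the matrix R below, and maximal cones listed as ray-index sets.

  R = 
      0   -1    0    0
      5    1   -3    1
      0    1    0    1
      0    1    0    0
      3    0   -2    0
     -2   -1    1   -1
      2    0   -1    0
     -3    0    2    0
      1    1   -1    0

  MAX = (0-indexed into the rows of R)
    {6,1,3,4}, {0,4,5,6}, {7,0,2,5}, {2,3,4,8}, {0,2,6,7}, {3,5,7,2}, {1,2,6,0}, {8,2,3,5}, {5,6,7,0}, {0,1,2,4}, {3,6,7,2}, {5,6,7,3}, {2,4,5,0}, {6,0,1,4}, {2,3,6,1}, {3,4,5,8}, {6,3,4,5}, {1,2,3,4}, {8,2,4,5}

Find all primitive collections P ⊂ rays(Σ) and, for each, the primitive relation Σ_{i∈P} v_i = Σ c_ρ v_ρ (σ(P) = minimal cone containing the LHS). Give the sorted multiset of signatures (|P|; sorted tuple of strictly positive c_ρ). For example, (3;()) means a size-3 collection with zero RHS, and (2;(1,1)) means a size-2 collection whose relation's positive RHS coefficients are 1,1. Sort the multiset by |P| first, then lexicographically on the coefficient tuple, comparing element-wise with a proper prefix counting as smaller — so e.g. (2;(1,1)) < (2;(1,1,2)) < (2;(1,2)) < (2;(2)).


11 minimal non-faces of Δ(Σ) (on 9 rays):

  P={0,3}:  v_{0} + v_{3} = 0 — sig = (2;())
  P={4,7}:  v_{4} + v_{7} = 0 — sig = (2;())
  P={1,5}:  v_{1} + v_{5} = v_{4} — sig = (2;(1))
  P={1,7}:  v_{1} + v_{7} = v_{2} + v_{6} — sig = (2;(1,1))
  P={6,8}:  v_{6} + v_{8} = v_{3} + v_{4} — sig = (2;(1,1))
  P={0,8}:  v_{0} + v_{8} = v_{2} + v_{4} + v_{5} — sig = (2;(1,1,1))
  P={7,8}:  v_{7} + v_{8} = v_{2} + v_{3} + v_{5} — sig = (2;(1,1,1))
  P={1,8}:  v_{1} + v_{8} = v_{2} + v_{3} + 2·v_{4} — sig = (2;(1,1,2))
  P={2,5,6}:  v_{2} + v_{5} + v_{6} = 0 — sig = (3;())
  P={2,4,6}:  v_{2} + v_{4} + v_{6} = v_{1} — sig = (3;(1))
  P={2,3,4,5}:  v_{2} + v_{3} + v_{4} + v_{5} = v_{8} — sig = (4;(1))

Hence PRS(X_Σ) =
{ (2;()) ×2,  (2;(1)),  (2;(1,1)) ×2,  (2;(1,1,1)) ×2,  (2;(1,1,2)),  (3;()),  (3;(1)),  (4;(1)) }


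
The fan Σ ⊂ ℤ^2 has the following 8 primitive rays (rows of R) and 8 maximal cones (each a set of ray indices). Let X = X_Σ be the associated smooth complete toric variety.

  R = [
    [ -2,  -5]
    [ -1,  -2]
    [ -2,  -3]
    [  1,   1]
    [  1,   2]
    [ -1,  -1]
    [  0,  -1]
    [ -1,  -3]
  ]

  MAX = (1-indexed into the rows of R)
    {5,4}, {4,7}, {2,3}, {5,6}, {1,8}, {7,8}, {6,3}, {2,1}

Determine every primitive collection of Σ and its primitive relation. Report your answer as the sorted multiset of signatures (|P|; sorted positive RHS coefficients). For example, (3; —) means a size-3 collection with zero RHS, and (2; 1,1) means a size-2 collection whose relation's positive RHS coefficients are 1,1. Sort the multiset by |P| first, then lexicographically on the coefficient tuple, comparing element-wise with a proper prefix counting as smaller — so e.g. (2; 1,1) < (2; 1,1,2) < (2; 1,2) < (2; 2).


20 collections generate NE(X_Σ); each relation:

  P = {2,5}:  v_{2} + v_{5} = 0  ⇒ sig = (2; —)
  P = {4,6}:  v_{4} + v_{6} = 0  ⇒ sig = (2; —)
  P = {1,5}:  v_{1} + v_{5} = v_{8}  ⇒ sig = (2; 1)
  P = {2,4}:  v_{2} + v_{4} = v_{7}  ⇒ sig = (2; 1)
  P = {2,6}:  v_{2} + v_{6} = v_{3}  ⇒ sig = (2; 1)
  P = {2,7}:  v_{2} + v_{7} = v_{8}  ⇒ sig = (2; 1)
  P = {2,8}:  v_{2} + v_{8} = v_{1}  ⇒ sig = (2; 1)
  P = {3,4}:  v_{3} + v_{4} = v_{2}  ⇒ sig = (2; 1)
  P = {3,5}:  v_{3} + v_{5} = v_{6}  ⇒ sig = (2; 1)
  P = {5,7}:  v_{5} + v_{7} = v_{4}  ⇒ sig = (2; 1)
  P = {5,8}:  v_{5} + v_{8} = v_{7}  ⇒ sig = (2; 1)
  P = {6,7}:  v_{6} + v_{7} = v_{2}  ⇒ sig = (2; 1)
  P = {1,4}:  v_{1} + v_{4} = v_{7} + v_{8}  ⇒ sig = (2; 1,1)
  P = {1,7}:  v_{1} + v_{7} = 2·v_{8}  ⇒ sig = (2; 2)
  P = {3,7}:  v_{3} + v_{7} = 2·v_{2}  ⇒ sig = (2; 2)
  P = {4,8}:  v_{4} + v_{8} = 2·v_{7}  ⇒ sig = (2; 2)
  P = {6,8}:  v_{6} + v_{8} = 2·v_{2}  ⇒ sig = (2; 2)
  P = {1,6}:  v_{1} + v_{6} = 3·v_{2}  ⇒ sig = (2; 3)
  P = {3,8}:  v_{3} + v_{8} = 3·v_{2}  ⇒ sig = (2; 3)
  P = {1,3}:  v_{1} + v_{3} = 4·v_{2}  ⇒ sig = (2; 4)

Sorted signature multiset PRS(X):
{ (2; —) ×2,  (2; 1) ×10,  (2; 1,1),  (2; 2) ×4,  (2; 3) ×2,  (2; 4) }


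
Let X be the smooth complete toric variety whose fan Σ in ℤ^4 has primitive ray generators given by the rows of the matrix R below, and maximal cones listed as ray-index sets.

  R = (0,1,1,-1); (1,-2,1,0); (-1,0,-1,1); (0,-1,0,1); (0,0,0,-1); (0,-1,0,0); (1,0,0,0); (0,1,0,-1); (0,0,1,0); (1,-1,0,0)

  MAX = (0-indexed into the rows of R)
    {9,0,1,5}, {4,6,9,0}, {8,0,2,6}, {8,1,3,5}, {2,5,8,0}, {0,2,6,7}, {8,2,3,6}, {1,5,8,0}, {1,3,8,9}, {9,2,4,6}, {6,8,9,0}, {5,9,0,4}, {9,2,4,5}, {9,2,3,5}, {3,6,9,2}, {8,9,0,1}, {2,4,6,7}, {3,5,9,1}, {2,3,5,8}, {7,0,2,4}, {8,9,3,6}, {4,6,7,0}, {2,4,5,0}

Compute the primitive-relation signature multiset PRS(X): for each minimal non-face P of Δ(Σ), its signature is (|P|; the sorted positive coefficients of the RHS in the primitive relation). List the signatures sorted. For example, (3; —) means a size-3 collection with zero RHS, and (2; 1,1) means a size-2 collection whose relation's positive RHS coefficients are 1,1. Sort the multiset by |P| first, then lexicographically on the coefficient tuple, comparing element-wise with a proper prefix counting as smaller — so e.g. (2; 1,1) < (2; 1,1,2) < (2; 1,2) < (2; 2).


Δ(Σ) — 10 vertices, 16 min non-faces:

  P={3,7}:  v_{3} + v_{7} = 0  ⇒ sig = (2; —)
  P={0,3}:  v_{0} + v_{3} = v_{8}  ⇒ sig = (2; 1)
  P={3,4}:  v_{3} + v_{4} = v_{5}  ⇒ sig = (2; 1)
  P={5,6}:  v_{5} + v_{6} = v_{9}  ⇒ sig = (2; 1)
  P={5,7}:  v_{5} + v_{7} = v_{4}  ⇒ sig = (2; 1)
  P={7,8}:  v_{7} + v_{8} = v_{0}  ⇒ sig = (2; 1)
  P={1,2}:  v_{1} + v_{2} = v_{3} + v_{5}  ⇒ sig = (2; 1,1)
  P={4,8}:  v_{4} + v_{8} = v_{0} + v_{5}  ⇒ sig = (2; 1,1)
  P={7,9}:  v_{7} + v_{9} = v_{4} + v_{6}  ⇒ sig = (2; 1,1)
  P={1,7}:  v_{1} + v_{7} = v_{0} + v_{5} + v_{9}  ⇒ sig = (2; 1,1,1)
  P={1,4}:  v_{1} + v_{4} = v_{0} + 2·v_{5} + v_{9}  ⇒ sig = (2; 1,1,2)
  P={1,6}:  v_{1} + v_{6} = v_{8} + 2·v_{9}  ⇒ sig = (2; 1,2)
  P={0,2,9}:  v_{0} + v_{2} + v_{9} = 0  ⇒ sig = (3; —)
  P={2,8,9}:  v_{2} + v_{8} + v_{9} = v_{3}  ⇒ sig = (3; 1)
  P={5,8,9}:  v_{5} + v_{8} + v_{9} = v_{1}  ⇒ sig = (3; 1)
  P={0,2,4,6}:  v_{0} + v_{2} + v_{4} + v_{6} = v_{7}  ⇒ sig = (4; 1)

Hence PRS(X_Σ) =
{ (2; —),  (2; 1) ×5,  (2; 1,1) ×3,  (2; 1,1,1),  (2; 1,1,2),  (2; 1,2),  (3; —),  (3; 1) ×2,  (4; 1) }


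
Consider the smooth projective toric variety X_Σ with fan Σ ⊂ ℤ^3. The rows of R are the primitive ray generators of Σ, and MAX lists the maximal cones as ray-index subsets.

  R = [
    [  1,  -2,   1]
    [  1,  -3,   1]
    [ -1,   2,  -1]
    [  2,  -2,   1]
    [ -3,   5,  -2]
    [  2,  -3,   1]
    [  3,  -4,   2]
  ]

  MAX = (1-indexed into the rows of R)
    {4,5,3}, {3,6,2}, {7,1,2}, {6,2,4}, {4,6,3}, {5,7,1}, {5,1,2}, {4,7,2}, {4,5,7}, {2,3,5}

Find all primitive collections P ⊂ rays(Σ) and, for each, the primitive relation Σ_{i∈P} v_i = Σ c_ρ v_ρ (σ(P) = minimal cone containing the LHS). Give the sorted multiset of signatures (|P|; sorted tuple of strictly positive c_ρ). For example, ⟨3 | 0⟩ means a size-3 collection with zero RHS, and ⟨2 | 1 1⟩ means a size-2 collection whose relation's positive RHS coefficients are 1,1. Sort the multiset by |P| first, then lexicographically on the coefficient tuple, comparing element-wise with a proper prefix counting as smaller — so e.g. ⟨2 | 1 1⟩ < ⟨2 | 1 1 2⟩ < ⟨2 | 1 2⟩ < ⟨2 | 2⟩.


9 minimal non-faces of Δ(Σ) (on 7 rays):

  P={1,3}:  v_{1} + v_{3} = 0 ; sig = ⟨2 | 0⟩
  P={1,4}:  v_{1} + v_{4} = v_{7} ; sig = ⟨2 | 1⟩
  P={3,7}:  v_{3} + v_{7} = v_{4} ; sig = ⟨2 | 1⟩
  P={5,6}:  v_{5} + v_{6} = v_{3} ; sig = ⟨2 | 1⟩
  P={1,6}:  v_{1} + v_{6} = v_{2} + v_{4} ; sig = ⟨2 | 1 1⟩
  P={6,7}:  v_{6} + v_{7} = v_{2} + 2·v_{4} ; sig = ⟨2 | 1 2⟩
  P={2,4,5}:  v_{2} + v_{4} + v_{5} = 0 ; sig = ⟨3 | 0⟩
  P={2,3,4}:  v_{2} + v_{3} + v_{4} = v_{6} ; sig = ⟨3 | 1⟩
  P={2,5,7}:  v_{2} + v_{5} + v_{7} = v_{1} ; sig = ⟨3 | 1⟩

Signatures (|P|; sorted positive RHS coefficients), sorted:
    |P|=2: 6 collections, coeffs (), (1), (1), (1), (1,1), (1,2)
    |P|=3: 3 collections, coeffs (), (1), (1)


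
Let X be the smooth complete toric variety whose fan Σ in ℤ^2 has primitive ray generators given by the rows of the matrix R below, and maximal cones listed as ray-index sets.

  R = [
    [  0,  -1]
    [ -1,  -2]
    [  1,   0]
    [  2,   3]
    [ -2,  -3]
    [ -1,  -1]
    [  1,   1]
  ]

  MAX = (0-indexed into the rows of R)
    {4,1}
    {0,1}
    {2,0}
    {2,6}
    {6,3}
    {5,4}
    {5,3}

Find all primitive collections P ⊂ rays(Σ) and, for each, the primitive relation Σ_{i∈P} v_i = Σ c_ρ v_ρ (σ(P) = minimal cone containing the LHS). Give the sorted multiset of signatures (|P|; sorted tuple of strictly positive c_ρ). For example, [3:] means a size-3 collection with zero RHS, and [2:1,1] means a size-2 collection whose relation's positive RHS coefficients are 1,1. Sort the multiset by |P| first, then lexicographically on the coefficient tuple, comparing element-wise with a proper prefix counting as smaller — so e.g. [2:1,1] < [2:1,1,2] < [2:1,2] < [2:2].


Minimal non-faces — 14 found among 7 rays, 7 max cones:

  P={3,4}:  v_{3} + v_{4} = 0  ⟹  sig = [2:]
  P={5,6}:  v_{5} + v_{6} = 0  ⟹  sig = [2:]
  P={0,5}:  v_{0} + v_{5} = v_{1}  ⟹  sig = [2:1]
  P={0,6}:  v_{0} + v_{6} = v_{2}  ⟹  sig = [2:1]
  P={1,3}:  v_{1} + v_{3} = v_{6}  ⟹  sig = [2:1]
  P={1,5}:  v_{1} + v_{5} = v_{4}  ⟹  sig = [2:1]
  P={1,6}:  v_{1} + v_{6} = v_{0}  ⟹  sig = [2:1]
  P={2,5}:  v_{2} + v_{5} = v_{0}  ⟹  sig = [2:1]
  P={4,6}:  v_{4} + v_{6} = v_{1}  ⟹  sig = [2:1]
  P={2,4}:  v_{2} + v_{4} = v_{0} + v_{1}  ⟹  sig = [2:1,1]
  P={0,3}:  v_{0} + v_{3} = 2·v_{6}  ⟹  sig = [2:2]
  P={0,4}:  v_{0} + v_{4} = 2·v_{1}  ⟹  sig = [2:2]
  P={1,2}:  v_{1} + v_{2} = 2·v_{0}  ⟹  sig = [2:2]
  P={2,3}:  v_{2} + v_{3} = 3·v_{6}  ⟹  sig = [2:3]

Hence PRS(X_Σ) =
    |P|=2: 14 collections, coeffs (), (), (1), (1), (1), (1), (1), (1), (1), (1,1), (2), (2), (2), (3)


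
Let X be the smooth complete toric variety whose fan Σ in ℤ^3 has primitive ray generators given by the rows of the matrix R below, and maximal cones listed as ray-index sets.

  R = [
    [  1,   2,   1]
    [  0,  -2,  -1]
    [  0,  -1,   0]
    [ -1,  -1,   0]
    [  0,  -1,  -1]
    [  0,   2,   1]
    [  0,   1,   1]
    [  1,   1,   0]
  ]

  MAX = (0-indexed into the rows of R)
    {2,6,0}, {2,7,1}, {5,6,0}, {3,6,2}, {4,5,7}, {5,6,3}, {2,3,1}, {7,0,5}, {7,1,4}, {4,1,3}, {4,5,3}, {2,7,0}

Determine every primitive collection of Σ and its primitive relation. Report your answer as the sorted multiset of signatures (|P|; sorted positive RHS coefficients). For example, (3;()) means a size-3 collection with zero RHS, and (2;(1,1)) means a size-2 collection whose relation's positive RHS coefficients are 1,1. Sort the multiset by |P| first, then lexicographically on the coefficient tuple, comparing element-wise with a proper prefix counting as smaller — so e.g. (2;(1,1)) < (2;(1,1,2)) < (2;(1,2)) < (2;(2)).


10 collections generate NE(X_Σ); each relation:

  P = {1,5}:  v_{1} + v_{5} = 0  ⟹  sig = (2;())
  P = {3,7}:  v_{3} + v_{7} = 0  ⟹  sig = (2;())
  P = {4,6}:  v_{4} + v_{6} = 0  ⟹  sig = (2;())
  P = {0,3}:  v_{0} + v_{3} = v_{6}  ⟹  sig = (2;(1))
  P = {0,4}:  v_{0} + v_{4} = v_{7}  ⟹  sig = (2;(1))
  P = {1,6}:  v_{1} + v_{6} = v_{2}  ⟹  sig = (2;(1))
  P = {2,4}:  v_{2} + v_{4} = v_{1}  ⟹  sig = (2;(1))
  P = {2,5}:  v_{2} + v_{5} = v_{6}  ⟹  sig = (2;(1))
  P = {6,7}:  v_{6} + v_{7} = v_{0}  ⟹  sig = (2;(1))
  P = {0,1}:  v_{0} + v_{1} = v_{2} + v_{7}  ⟹  sig = (2;(1,1))

Sorted signature multiset PRS(X):
{ (2;()) ×3,  (2;(1)) ×6,  (2;(1,1)) }


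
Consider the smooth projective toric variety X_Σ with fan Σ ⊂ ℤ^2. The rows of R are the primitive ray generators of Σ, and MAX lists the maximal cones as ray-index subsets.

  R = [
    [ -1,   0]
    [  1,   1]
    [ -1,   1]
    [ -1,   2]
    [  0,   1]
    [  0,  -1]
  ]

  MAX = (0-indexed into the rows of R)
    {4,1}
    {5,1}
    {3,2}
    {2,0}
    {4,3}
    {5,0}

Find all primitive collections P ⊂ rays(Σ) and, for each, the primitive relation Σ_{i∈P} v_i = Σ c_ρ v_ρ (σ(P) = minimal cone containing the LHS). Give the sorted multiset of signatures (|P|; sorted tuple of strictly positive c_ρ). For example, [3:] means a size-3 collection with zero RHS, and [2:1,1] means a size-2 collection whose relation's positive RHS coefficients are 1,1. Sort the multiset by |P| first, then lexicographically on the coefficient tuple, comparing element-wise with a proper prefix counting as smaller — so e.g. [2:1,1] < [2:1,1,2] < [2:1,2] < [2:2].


Minimal non-faces — 9 found among 6 rays, 6 max cones:

  P={4,5}:  v_{4} + v_{5} = 0  so sig = [2:]
  P={0,1}:  v_{0} + v_{1} = v_{4}  so sig = [2:1]
  P={0,4}:  v_{0} + v_{4} = v_{2}  so sig = [2:1]
  P={2,4}:  v_{2} + v_{4} = v_{3}  so sig = [2:1]
  P={2,5}:  v_{2} + v_{5} = v_{0}  so sig = [2:1]
  P={3,5}:  v_{3} + v_{5} = v_{2}  so sig = [2:1]
  P={0,3}:  v_{0} + v_{3} = 2·v_{2}  so sig = [2:2]
  P={1,2}:  v_{1} + v_{2} = 2·v_{4}  so sig = [2:2]
  P={1,3}:  v_{1} + v_{3} = 3·v_{4}  so sig = [2:3]

Signatures (|P|; sorted positive RHS coefficients), sorted:
[[2:], [2:1], [2:1], [2:1], [2:1], [2:1], [2:2], [2:2], [2:3]]
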